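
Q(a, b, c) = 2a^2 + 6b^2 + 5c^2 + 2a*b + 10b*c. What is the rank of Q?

3

Write A = [[2, 1, 0], [1, 6, 5], [0, 5, 5]].
An LDLᵀ factorisation of A has diagonal entries 2, 11/2, 5/11.
Counting signs: 3 positive.
The rank is the number of nonzero pivots: 3.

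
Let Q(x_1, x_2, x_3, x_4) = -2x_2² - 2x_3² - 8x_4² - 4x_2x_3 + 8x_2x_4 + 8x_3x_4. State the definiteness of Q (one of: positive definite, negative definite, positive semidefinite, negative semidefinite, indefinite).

negative semidefinite

The symmetric matrix is A = [[0, 0, 0, 0], [0, -2, -2, 4], [0, -2, -2, 4], [0, 4, 4, -8]].
Row-reducing A symmetrically gives the diagonal entries 0, -2, 0, 0.
Counting signs: 1 negative, 3 zero.
Hence Q is negative semidefinite.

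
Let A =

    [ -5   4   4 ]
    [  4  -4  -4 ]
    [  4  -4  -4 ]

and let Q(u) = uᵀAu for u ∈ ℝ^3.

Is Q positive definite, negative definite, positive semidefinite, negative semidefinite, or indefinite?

Symmetric row and column elimination reduces A to a congruent diagonal form with pivots -5, -4/5, 0.
So there are 2 negative, 1 zero pivots.
Hence Q is negative semidefinite.

negative semidefinite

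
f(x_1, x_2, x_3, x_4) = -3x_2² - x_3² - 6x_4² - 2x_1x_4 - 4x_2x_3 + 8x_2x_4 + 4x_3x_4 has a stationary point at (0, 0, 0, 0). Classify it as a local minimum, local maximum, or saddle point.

The Hessian at the origin is H = [[0, 0, 0, -2], [0, -6, -4, 8], [0, -4, -2, 4], [-2, 8, 4, -12]].
H is indefinite, so the origin is a saddle point.

saddle point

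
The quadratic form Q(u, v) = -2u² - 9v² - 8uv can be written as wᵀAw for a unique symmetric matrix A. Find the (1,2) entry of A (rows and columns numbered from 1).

The coefficient of u·v in Q is -8. For a symmetric A this equals A[1,2] + A[2,1] = 2·A[1,2].
So A[1,2] = -8/2 = -4.

-4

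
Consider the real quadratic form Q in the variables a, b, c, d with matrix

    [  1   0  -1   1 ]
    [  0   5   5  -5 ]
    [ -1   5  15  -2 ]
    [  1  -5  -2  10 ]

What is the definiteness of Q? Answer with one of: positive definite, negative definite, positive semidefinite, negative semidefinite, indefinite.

Leading principal minors: Δ_1 = 1, Δ_2 = 5, Δ_3 = 45, Δ_4 = 100.
All leading principal minors are positive, so by Sylvester's criterion Q is positive definite.

positive definite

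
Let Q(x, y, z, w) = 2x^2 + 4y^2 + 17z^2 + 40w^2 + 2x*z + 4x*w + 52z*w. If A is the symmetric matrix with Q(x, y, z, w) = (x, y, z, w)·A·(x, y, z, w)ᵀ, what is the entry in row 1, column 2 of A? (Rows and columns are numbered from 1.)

0

The coefficient of x·y in Q is 0. For a symmetric A this equals A[1,2] + A[2,1] = 2·A[1,2].
So A[1,2] = 0/2 = 0.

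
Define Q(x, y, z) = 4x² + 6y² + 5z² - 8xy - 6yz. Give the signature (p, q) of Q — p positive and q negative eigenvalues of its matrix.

(3, 0)

The associated matrix is A = [[4, -4, 0], [-4, 6, -3], [0, -3, 5]].
Applying the same elementary operations to the rows and columns of A produces a congruent diagonal matrix with entries 4, 2, 1/2.
That gives 3 positive pivots.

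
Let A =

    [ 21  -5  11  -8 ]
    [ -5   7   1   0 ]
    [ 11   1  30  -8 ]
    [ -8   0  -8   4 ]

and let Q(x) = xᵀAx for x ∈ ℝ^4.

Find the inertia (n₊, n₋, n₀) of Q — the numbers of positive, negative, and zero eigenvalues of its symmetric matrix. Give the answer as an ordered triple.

An LDLᵀ factorisation of A has diagonal entries 21, 122/21, 1341/61, 20/1341.
That gives 4 positive pivots.

(4, 0, 0)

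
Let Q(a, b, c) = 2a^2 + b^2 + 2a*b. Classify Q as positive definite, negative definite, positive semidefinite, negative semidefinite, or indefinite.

positive semidefinite

The symmetric matrix is A = [[2, 1, 0], [1, 1, 0], [0, 0, 0]].
Symmetric row and column elimination reduces A to a congruent diagonal form with pivots 2, 1/2, 0.
Counting signs: 2 positive, 1 zero.
Hence Q is positive semidefinite.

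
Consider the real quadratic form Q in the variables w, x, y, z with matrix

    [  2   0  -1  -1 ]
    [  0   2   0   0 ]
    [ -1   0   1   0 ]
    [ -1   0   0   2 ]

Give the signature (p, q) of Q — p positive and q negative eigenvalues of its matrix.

(4, 0)

Congruent diagonalization of A (simultaneous row and column reduction) yields pivots 2, 2, 1/2, 1.
So there are 4 positive pivots.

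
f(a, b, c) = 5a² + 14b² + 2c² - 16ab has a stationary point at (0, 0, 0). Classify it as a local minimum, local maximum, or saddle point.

The Hessian at the origin is H = [[10, -16, 0], [-16, 28, 0], [0, 0, 4]].
Symmetric row and column elimination reduces H to a congruent diagonal form with pivots 10, 12/5, 4.
That gives 3 positive pivots.
H is positive definite, so the origin is a strict local minimum.

local minimum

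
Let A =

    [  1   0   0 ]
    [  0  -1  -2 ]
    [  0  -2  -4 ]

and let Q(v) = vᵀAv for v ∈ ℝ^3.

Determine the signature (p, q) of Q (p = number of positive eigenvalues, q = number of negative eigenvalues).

(1, 1)

Applying the same elementary operations to the rows and columns of A produces a congruent diagonal matrix with entries 1, -1, 0.
Counting signs: 1 positive, 1 negative, 1 zero.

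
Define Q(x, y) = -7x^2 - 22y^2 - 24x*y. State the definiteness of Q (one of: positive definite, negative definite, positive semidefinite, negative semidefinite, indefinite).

The associated matrix is A = [[-7, -12], [-12, -22]].
Congruent diagonalization of A (simultaneous row and column reduction) yields pivots -7, -10/7.
That gives 2 negative pivots.
Hence Q is negative definite.

negative definite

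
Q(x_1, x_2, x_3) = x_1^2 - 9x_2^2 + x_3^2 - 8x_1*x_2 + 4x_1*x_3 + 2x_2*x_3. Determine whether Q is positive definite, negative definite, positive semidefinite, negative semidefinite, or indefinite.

Write A = [[1, -4, 2], [-4, -9, 1], [2, 1, 1]].
Row-reducing A symmetrically gives the diagonal entries 1, -25, 6/25.
Counting signs: 2 positive, 1 negative.
Hence Q is indefinite.

indefinite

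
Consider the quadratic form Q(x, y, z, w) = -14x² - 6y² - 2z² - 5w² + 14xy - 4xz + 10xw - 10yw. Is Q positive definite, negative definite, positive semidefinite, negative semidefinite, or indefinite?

negative definite

The symmetric matrix of Q is A = [[-14, 7, -2, 5], [7, -6, 0, -5], [-2, 0, -2, 0], [5, -5, 0, -5]].
Leading principal minors: Δ_1 = -14, Δ_2 = 35, Δ_3 = -46, Δ_4 = 30.
The signs alternate starting with Δ_1 < 0, so by Sylvester's criterion Q is negative definite.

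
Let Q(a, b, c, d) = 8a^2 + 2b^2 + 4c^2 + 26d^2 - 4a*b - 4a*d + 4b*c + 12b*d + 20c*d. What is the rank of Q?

3

The associated matrix is A = [[8, -2, 0, -2], [-2, 2, 2, 6], [0, 2, 4, 10], [-2, 6, 10, 26]].
Applying the same elementary operations to the rows and columns of A produces a congruent diagonal matrix with entries 8, 3/2, 4/3, 0.
So there are 3 positive, 1 zero pivots.
The rank is the number of nonzero pivots: 3.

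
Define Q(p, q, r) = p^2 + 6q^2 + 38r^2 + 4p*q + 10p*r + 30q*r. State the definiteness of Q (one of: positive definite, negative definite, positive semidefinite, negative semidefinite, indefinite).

positive definite

The symmetric matrix of Q is A = [[1, 2, 5], [2, 6, 15], [5, 15, 38]].
Leading principal minors: Δ_1 = 1, Δ_2 = 2, Δ_3 = 1.
All leading principal minors are positive, so by Sylvester's criterion Q is positive definite.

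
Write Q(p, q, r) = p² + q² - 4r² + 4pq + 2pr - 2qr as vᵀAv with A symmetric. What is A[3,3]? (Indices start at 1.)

The coefficient of r² in Q is -4, and that is exactly A[3,3].

-4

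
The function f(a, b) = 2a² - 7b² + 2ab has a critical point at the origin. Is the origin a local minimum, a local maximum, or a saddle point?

The Hessian at the origin is H = [[4, 2], [2, -14]].
det H = 4·-14 − (2)² = -60 < 0, so H is indefinite.
Therefore the origin is a saddle point.

saddle point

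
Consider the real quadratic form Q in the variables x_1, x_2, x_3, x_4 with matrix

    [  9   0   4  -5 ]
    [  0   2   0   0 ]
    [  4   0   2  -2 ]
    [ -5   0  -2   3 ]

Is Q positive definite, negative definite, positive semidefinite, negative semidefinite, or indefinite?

Applying the same elementary operations to the rows and columns of A produces a congruent diagonal matrix with entries 9, 2, 2/9, 0.
So there are 3 positive, 1 zero pivots.
Hence Q is positive semidefinite.

positive semidefinite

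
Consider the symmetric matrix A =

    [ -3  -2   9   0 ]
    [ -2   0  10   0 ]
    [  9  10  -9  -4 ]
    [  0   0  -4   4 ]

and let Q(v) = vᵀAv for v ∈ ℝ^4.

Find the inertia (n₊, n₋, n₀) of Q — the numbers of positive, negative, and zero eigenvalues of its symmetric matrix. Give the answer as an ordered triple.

Symmetric row and column elimination reduces A to a congruent diagonal form with pivots -3, 4/3, 6, 4/3.
So there are 3 positive, 1 negative pivots.

(3, 1, 0)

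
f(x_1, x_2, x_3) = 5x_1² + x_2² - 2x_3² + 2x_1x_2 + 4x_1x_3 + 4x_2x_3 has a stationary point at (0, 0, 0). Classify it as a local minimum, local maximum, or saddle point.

The Hessian at the origin is H = [[10, 2, 4], [2, 2, 4], [4, 4, -4]].
Symmetric row and column elimination reduces H to a congruent diagonal form with pivots 10, 8/5, -12.
So there are 2 positive, 1 negative pivots.
H is indefinite, so the origin is a saddle point.

saddle point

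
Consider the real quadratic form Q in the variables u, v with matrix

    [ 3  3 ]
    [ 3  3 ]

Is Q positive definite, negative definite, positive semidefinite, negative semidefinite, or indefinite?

Symmetric row and column elimination reduces A to a congruent diagonal form with pivots 3, 0.
Counting signs: 1 positive, 1 zero.
Hence Q is positive semidefinite.

positive semidefinite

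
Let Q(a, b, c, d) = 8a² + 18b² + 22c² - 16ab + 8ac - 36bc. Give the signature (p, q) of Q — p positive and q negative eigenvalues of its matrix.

The symmetric matrix is A = [[8, -8, 4, 0], [-8, 18, -18, 0], [4, -18, 22, 0], [0, 0, 0, 0]].
Row-reducing A symmetrically gives the diagonal entries 8, 10, 2/5, 0.
Counting signs: 3 positive, 1 zero.

(3, 0)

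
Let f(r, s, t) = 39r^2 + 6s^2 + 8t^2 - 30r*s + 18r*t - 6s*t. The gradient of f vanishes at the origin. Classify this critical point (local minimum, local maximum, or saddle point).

local minimum

The Hessian at the origin is H = [[78, -30, 18], [-30, 12, -6], [18, -6, 16]].
An LDLᵀ factorisation of H has diagonal entries 78, 6/13, 10.
Counting signs: 3 positive.
H is positive definite, so the origin is a strict local minimum.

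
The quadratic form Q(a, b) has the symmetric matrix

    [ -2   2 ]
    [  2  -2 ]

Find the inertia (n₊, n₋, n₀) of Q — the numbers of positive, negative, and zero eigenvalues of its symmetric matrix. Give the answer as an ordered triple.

(0, 1, 1)

Symmetric row and column elimination reduces A to a congruent diagonal form with pivots -2, 0.
So there are 1 negative, 1 zero pivots.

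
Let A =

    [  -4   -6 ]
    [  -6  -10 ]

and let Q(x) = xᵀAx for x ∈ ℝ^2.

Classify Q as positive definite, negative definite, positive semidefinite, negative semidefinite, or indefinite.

negative definite

Congruent diagonalization of A (simultaneous row and column reduction) yields pivots -4, -1.
Counting signs: 2 negative.
Hence Q is negative definite.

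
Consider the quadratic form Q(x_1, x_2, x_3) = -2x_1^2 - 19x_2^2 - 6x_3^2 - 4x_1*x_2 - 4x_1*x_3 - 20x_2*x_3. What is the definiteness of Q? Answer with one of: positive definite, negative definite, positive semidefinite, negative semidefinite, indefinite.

The symmetric matrix of Q is A = [[-2, -2, -2], [-2, -19, -10], [-2, -10, -6]].
Leading principal minors: Δ_1 = -2, Δ_2 = 34, Δ_3 = -8.
The signs alternate starting with Δ_1 < 0, so by Sylvester's criterion Q is negative definite.

negative definite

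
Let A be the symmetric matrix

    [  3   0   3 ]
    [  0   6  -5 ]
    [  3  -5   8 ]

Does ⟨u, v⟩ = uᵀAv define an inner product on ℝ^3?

yes

Leading principal minors: Δ_1 = 3, Δ_2 = 18, Δ_3 = 15.
All leading principal minors are positive, so by Sylvester's criterion Q is positive definite.
⟨·,·⟩ is an inner product exactly when A is positive definite.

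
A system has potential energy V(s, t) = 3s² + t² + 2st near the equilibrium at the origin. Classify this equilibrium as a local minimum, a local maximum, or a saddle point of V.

The Hessian at the origin is H = [[6, 2], [2, 2]].
det H = 6·2 − (2)² = 8 > 0 and H[1,1] = 6 > 0, so H is positive definite.
Therefore the origin is a local minimum.

local minimum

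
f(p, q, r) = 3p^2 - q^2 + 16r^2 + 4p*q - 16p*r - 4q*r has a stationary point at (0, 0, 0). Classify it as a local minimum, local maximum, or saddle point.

The Hessian at the origin is H = [[6, 4, -16], [4, -2, -4], [-16, -4, 32]].
An LDLᵀ factorisation of H has diagonal entries 6, -14/3, -8/7.
That gives 1 positive, 2 negative pivots.
H is indefinite, so the origin is a saddle point.

saddle point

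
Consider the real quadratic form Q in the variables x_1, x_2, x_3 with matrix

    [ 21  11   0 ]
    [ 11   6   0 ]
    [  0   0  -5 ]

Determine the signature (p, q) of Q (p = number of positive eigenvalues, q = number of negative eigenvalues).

Symmetric row and column elimination reduces A to a congruent diagonal form with pivots 21, 5/21, -5.
So there are 2 positive, 1 negative pivots.

(2, 1)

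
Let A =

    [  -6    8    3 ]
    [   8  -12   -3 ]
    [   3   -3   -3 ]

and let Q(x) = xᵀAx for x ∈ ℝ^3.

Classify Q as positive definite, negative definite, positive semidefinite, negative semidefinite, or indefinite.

negative definite

An LDLᵀ factorisation of A has diagonal entries -6, -4/3, -3/4.
Counting signs: 3 negative.
Hence Q is negative definite.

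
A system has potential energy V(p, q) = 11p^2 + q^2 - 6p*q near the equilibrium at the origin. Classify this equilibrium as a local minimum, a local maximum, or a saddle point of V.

local minimum

The Hessian at the origin is H = [[22, -6], [-6, 2]].
det H = 22·2 − (-6)² = 8 > 0 and H[1,1] = 22 > 0, so H is positive definite.
Therefore the origin is a local minimum.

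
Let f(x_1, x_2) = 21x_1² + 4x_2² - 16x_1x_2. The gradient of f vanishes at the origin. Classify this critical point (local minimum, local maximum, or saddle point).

local minimum

The Hessian at the origin is H = [[42, -16], [-16, 8]].
det H = 42·8 − (-16)² = 80 > 0 and H[1,1] = 42 > 0, so H is positive definite.
Therefore the origin is a local minimum.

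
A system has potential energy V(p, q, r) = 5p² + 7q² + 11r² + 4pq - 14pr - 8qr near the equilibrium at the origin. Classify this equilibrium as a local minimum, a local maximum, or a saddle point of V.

local minimum

The Hessian at the origin is H = [[10, 4, -14], [4, 14, -8], [-14, -8, 22]].
Congruent diagonalization of H (simultaneous row and column reduction) yields pivots 10, 62/5, 60/31.
So there are 3 positive pivots.
H is positive definite, so the origin is a strict local minimum.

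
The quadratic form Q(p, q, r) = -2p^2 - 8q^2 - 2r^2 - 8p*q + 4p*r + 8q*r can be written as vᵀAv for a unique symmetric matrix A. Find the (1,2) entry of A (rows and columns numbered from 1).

-4

The coefficient of p·q in Q is -8. For a symmetric A this equals A[1,2] + A[2,1] = 2·A[1,2].
So A[1,2] = -8/2 = -4.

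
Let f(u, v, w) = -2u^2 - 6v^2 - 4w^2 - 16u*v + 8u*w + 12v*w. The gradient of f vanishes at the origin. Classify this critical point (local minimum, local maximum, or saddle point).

The Hessian at the origin is H = [[-4, -16, 8], [-16, -12, 12], [8, 12, -8]].
Row-reducing H symmetrically gives the diagonal entries -4, 52, 4/13.
Counting signs: 2 positive, 1 negative.
H is indefinite, so the origin is a saddle point.

saddle point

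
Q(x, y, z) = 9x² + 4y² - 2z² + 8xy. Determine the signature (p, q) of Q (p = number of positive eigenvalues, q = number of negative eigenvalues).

(2, 1)

The symmetric matrix is A = [[9, 4, 0], [4, 4, 0], [0, 0, -2]].
An LDLᵀ factorisation of A has diagonal entries 9, 20/9, -2.
Counting signs: 2 positive, 1 negative.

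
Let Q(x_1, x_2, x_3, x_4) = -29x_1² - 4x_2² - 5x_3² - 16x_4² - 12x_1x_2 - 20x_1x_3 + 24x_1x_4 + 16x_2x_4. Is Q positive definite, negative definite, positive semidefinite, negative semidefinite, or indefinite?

The symmetric matrix is A = [[-29, -6, -10, 12], [-6, -4, 0, 8], [-10, 0, -5, 0], [12, 8, 0, -16]].
Applying the same elementary operations to the rows and columns of A produces a congruent diagonal matrix with entries -29, -80/29, 0, 0.
Counting signs: 2 negative, 2 zero.
Hence Q is negative semidefinite.

negative semidefinite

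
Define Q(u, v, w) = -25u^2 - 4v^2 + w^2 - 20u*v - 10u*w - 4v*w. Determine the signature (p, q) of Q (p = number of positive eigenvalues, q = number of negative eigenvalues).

Write A = [[-25, -10, -5], [-10, -4, -2], [-5, -2, 1]].
Symmetric row and column elimination reduces A to a congruent diagonal form with pivots -25, 0, 2.
Counting signs: 1 positive, 1 negative, 1 zero.

(1, 1)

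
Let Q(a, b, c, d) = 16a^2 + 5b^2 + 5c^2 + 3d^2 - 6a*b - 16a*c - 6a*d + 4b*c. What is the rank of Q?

The associated matrix is A = [[16, -3, -8, -3], [-3, 5, 2, 0], [-8, 2, 5, 0], [-3, 0, 0, 3]].
Applying the same elementary operations to the rows and columns of A produces a congruent diagonal matrix with entries 16, 71/16, 67/71, 12/67.
That gives 4 positive pivots.
The rank is the number of nonzero pivots: 4.

4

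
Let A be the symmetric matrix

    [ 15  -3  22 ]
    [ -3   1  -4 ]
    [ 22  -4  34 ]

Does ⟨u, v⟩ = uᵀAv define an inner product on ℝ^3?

yes

Congruent diagonalization of A (simultaneous row and column reduction) yields pivots 15, 2/5, 4/3.
So there are 3 positive pivots.
Hence Q is positive definite.
⟨·,·⟩ is an inner product exactly when A is positive definite.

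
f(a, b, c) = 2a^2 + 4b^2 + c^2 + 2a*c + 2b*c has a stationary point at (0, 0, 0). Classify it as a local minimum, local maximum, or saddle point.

The Hessian at the origin is H = [[4, 0, 2], [0, 8, 2], [2, 2, 2]].
An LDLᵀ factorisation of H has diagonal entries 4, 8, 1/2.
That gives 3 positive pivots.
H is positive definite, so the origin is a strict local minimum.

local minimum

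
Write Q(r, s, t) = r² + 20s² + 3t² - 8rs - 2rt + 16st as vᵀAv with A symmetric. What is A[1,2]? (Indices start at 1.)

-4

The coefficient of r·s in Q is -8. For a symmetric A this equals A[1,2] + A[2,1] = 2·A[1,2].
So A[1,2] = -8/2 = -4.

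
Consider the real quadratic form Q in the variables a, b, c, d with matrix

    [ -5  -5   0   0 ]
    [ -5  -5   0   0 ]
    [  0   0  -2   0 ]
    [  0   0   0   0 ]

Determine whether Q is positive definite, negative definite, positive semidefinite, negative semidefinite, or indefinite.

Applying the same elementary operations to the rows and columns of A produces a congruent diagonal matrix with entries -5, 0, -2, 0.
Counting signs: 2 negative, 2 zero.
Hence Q is negative semidefinite.

negative semidefinite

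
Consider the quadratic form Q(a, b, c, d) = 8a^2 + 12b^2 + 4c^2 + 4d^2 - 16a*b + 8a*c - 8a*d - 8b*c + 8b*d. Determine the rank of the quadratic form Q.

3

The associated matrix is A = [[8, -8, 4, -4], [-8, 12, -4, 4], [4, -4, 4, 0], [-4, 4, 0, 4]].
Congruent diagonalization of A (simultaneous row and column reduction) yields pivots 8, 4, 2, 0.
So there are 3 positive, 1 zero pivots.
The rank is the number of nonzero pivots: 3.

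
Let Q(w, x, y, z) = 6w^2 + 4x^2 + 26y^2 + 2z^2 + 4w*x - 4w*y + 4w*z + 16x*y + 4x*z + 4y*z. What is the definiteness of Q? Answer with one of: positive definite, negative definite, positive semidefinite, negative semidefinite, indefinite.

The symmetric matrix of Q is A = [[6, 2, -2, 2], [2, 4, 8, 2], [-2, 8, 26, 2], [2, 2, 2, 2]].
Leading principal minors: Δ_1 = 6, Δ_2 = 20, Δ_3 = 56, Δ_4 = 32.
All leading principal minors are positive, so by Sylvester's criterion Q is positive definite.

positive definite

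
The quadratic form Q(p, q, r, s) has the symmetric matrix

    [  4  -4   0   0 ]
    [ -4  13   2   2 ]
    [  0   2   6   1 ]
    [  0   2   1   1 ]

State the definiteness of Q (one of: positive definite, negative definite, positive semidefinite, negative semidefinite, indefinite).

positive definite

Leading principal minors: Δ_1 = 4, Δ_2 = 36, Δ_3 = 200, Δ_4 = 100.
All leading principal minors are positive, so by Sylvester's criterion Q is positive definite.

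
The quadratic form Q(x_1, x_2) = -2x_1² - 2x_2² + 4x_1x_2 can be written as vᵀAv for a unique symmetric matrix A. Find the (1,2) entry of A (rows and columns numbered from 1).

The coefficient of x_1·x_2 in Q is 4. For a symmetric A this equals A[1,2] + A[2,1] = 2·A[1,2].
So A[1,2] = 4/2 = 2.

2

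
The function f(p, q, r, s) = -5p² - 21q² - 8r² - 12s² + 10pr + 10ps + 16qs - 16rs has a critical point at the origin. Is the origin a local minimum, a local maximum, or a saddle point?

The Hessian at the origin is H = [[-10, 0, 10, 10], [0, -42, 0, 16], [10, 0, -16, -16], [10, 16, -16, -24]].
Congruent diagonalization of H (simultaneous row and column reduction) yields pivots -10, -42, -6, -40/21.
So there are 4 negative pivots.
H is negative definite, so the origin is a strict local maximum.

local maximum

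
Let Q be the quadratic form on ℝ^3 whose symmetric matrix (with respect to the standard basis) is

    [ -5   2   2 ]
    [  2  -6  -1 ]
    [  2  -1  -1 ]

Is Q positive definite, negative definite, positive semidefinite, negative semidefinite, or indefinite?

negative definite

Row-reducing A symmetrically gives the diagonal entries -5, -26/5, -5/26.
That gives 3 negative pivots.
Hence Q is negative definite.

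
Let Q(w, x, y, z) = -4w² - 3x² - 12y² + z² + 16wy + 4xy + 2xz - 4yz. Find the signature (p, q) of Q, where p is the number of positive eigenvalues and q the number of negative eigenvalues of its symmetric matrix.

(2, 2)

The symmetric matrix is A = [[-4, 0, 8, 0], [0, -3, 2, 1], [8, 2, -12, -2], [0, 1, -2, 1]].
Symmetric row and column elimination reduces A to a congruent diagonal form with pivots -4, -3, 16/3, 1.
That gives 2 positive, 2 negative pivots.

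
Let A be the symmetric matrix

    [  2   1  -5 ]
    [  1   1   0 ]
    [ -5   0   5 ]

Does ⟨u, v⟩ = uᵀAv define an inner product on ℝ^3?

no

An LDLᵀ factorisation of A has diagonal entries 2, 1/2, -20.
So there are 2 positive, 1 negative pivots.
Hence Q is indefinite.
⟨·,·⟩ is an inner product exactly when A is positive definite.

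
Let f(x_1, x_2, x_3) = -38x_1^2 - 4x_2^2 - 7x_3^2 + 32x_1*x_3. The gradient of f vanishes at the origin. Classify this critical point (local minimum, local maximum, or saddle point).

local maximum

The Hessian at the origin is H = [[-76, 0, 32], [0, -8, 0], [32, 0, -14]].
Symmetric row and column elimination reduces H to a congruent diagonal form with pivots -76, -8, -10/19.
So there are 3 negative pivots.
H is negative definite, so the origin is a strict local maximum.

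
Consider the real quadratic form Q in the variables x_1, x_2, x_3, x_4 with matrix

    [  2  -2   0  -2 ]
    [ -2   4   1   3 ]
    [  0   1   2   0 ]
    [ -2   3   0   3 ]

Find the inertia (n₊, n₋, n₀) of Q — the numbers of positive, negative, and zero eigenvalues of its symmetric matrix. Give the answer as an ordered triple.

(4, 0, 0)

An LDLᵀ factorisation of A has diagonal entries 2, 2, 3/2, 1/3.
That gives 4 positive pivots.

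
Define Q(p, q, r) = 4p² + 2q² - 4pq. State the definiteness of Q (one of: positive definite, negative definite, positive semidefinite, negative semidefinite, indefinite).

The associated matrix is A = [[4, -2, 0], [-2, 2, 0], [0, 0, 0]].
Congruent diagonalization of A (simultaneous row and column reduction) yields pivots 4, 1, 0.
So there are 2 positive, 1 zero pivots.
Hence Q is positive semidefinite.

positive semidefinite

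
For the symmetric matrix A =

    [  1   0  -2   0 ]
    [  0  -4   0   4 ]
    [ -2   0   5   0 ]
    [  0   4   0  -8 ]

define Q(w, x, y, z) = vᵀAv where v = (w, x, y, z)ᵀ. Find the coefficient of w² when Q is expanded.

1

The coefficient of w² is the diagonal entry A[1,1] = 1.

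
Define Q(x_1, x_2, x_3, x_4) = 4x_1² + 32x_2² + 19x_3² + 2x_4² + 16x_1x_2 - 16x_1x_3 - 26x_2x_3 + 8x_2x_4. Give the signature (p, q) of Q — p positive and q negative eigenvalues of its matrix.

(4, 0)

Write A = [[4, 8, -8, 0], [8, 32, -13, 4], [-8, -13, 19, 0], [0, 4, 0, 2]].
Applying the same elementary operations to the rows and columns of A produces a congruent diagonal matrix with entries 4, 16, 39/16, 10/13.
So there are 4 positive pivots.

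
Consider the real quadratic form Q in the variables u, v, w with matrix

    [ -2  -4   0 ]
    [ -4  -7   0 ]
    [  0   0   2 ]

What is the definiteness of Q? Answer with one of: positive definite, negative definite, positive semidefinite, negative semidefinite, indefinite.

Symmetric row and column elimination reduces A to a congruent diagonal form with pivots -2, 1, 2.
Counting signs: 2 positive, 1 negative.
Hence Q is indefinite.

indefinite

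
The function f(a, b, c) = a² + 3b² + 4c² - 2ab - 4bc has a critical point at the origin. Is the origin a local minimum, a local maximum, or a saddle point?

The Hessian at the origin is H = [[2, -2, 0], [-2, 6, -4], [0, -4, 8]].
Row-reducing H symmetrically gives the diagonal entries 2, 4, 4.
That gives 3 positive pivots.
H is positive definite, so the origin is a strict local minimum.

local minimum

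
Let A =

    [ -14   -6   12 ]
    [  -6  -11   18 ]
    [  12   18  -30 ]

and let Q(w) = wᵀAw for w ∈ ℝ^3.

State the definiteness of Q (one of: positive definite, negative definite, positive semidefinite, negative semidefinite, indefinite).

negative definite

Leading principal minors: Δ_1 = -14, Δ_2 = 118, Δ_3 = -12.
The signs alternate starting with Δ_1 < 0, so by Sylvester's criterion Q is negative definite.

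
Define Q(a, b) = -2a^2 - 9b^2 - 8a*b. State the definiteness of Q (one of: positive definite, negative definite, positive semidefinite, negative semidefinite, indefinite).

negative definite

The symmetric matrix of Q is A = [[-2, -4], [-4, -9]].
Leading principal minors: Δ_1 = -2, Δ_2 = 2.
The signs alternate starting with Δ_1 < 0, so by Sylvester's criterion Q is negative definite.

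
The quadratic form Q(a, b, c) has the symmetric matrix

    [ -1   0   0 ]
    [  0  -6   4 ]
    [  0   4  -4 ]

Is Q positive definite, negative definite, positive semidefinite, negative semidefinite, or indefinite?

negative definite

An LDLᵀ factorisation of A has diagonal entries -1, -6, -4/3.
That gives 3 negative pivots.
Hence Q is negative definite.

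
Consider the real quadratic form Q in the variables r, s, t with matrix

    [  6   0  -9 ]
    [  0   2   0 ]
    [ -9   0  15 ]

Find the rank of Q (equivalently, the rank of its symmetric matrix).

3

Applying the same elementary operations to the rows and columns of A produces a congruent diagonal matrix with entries 6, 2, 3/2.
That gives 3 positive pivots.
The rank is the number of nonzero pivots: 3.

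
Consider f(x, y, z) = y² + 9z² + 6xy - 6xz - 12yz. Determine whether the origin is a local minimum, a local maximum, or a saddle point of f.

The Hessian at the origin is H = [[0, 6, -6], [6, 2, -12], [-6, -12, 18]].
H is indefinite, so the origin is a saddle point.

saddle point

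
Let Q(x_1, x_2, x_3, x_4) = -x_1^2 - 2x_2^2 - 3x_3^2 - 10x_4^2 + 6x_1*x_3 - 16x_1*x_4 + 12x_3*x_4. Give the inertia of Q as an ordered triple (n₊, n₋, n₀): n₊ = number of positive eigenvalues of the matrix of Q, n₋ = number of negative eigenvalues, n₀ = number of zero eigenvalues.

(1, 2, 1)

The symmetric matrix is A = [[-1, 0, 3, -8], [0, -2, 0, 0], [3, 0, -3, 6], [-8, 0, 6, -10]].
Row-reducing A symmetrically gives the diagonal entries -1, -2, 6, 0.
So there are 1 positive, 2 negative, 1 zero pivots.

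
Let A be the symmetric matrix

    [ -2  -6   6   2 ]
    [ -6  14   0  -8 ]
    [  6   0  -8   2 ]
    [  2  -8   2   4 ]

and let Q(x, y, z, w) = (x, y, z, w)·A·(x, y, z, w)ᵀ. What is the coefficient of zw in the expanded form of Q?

The coefficient of zw is A[3,4] + A[4,3] = 2·2 = 4.

4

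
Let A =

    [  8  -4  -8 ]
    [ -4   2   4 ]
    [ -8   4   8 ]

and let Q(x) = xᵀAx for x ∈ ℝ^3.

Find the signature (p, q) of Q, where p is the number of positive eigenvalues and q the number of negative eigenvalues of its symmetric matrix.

(1, 0)

Row-reducing A symmetrically gives the diagonal entries 8, 0, 0.
That gives 1 positive, 2 zero pivots.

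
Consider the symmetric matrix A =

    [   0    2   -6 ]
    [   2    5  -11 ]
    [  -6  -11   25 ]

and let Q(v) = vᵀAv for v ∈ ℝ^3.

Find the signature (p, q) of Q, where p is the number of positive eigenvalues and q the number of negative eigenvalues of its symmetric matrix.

By Sylvester's law of inertia any congruent diagonalization of A has 2 positive, 1 negative and 0 zero entries.

(2, 1)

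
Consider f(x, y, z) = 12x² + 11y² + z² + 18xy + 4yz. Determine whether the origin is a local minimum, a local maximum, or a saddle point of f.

local minimum

The Hessian at the origin is H = [[24, 18, 0], [18, 22, 4], [0, 4, 2]].
Row-reducing H symmetrically gives the diagonal entries 24, 17/2, 2/17.
That gives 3 positive pivots.
H is positive definite, so the origin is a strict local minimum.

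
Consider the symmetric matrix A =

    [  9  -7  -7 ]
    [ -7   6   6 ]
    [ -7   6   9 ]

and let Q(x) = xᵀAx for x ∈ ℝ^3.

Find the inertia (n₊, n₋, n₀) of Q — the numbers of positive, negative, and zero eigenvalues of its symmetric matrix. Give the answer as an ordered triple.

(3, 0, 0)

An LDLᵀ factorisation of A has diagonal entries 9, 5/9, 3.
That gives 3 positive pivots.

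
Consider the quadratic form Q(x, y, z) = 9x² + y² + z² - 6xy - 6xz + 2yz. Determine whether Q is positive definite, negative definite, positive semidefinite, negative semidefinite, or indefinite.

The associated matrix is A = [[9, -3, -3], [-3, 1, 1], [-3, 1, 1]].
Congruent diagonalization of A (simultaneous row and column reduction) yields pivots 9, 0, 0.
Counting signs: 1 positive, 2 zero.
Hence Q is positive semidefinite.

positive semidefinite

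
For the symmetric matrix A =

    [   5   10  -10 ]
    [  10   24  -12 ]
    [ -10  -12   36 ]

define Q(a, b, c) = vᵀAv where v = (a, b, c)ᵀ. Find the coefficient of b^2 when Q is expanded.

24

The coefficient of b^2 is the diagonal entry A[2,2] = 24.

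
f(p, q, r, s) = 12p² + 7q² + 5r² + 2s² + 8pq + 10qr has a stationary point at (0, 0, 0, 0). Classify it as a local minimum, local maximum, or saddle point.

local minimum

The Hessian at the origin is H = [[24, 8, 0, 0], [8, 14, 10, 0], [0, 10, 10, 0], [0, 0, 0, 4]].
Applying the same elementary operations to the rows and columns of H produces a congruent diagonal matrix with entries 24, 34/3, 20/17, 4.
So there are 4 positive pivots.
H is positive definite, so the origin is a strict local minimum.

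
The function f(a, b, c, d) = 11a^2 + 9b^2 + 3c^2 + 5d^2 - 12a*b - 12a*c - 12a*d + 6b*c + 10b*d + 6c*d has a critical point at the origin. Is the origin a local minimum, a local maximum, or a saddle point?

The Hessian at the origin is H = [[22, -12, -12, -12], [-12, 18, 6, 10], [-12, 6, 6, 6], [-12, 10, 6, 10]].
Row-reducing H symmetrically gives the diagonal entries 22, 126/11, -4/7, 8/3.
Counting signs: 3 positive, 1 negative.
H is indefinite, so the origin is a saddle point.

saddle point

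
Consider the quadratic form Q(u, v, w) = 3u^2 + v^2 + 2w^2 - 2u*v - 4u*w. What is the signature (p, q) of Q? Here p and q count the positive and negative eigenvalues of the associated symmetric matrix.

The associated matrix is A = [[3, -1, -2], [-1, 1, 0], [-2, 0, 2]].
Congruent diagonalization of A (simultaneous row and column reduction) yields pivots 3, 2/3, 0.
That gives 2 positive, 1 zero pivots.

(2, 0)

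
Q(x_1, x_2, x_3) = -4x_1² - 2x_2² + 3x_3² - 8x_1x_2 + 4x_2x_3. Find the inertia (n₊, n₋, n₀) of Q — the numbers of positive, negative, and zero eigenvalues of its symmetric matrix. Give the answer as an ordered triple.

(2, 1, 0)

Write A = [[-4, -4, 0], [-4, -2, 2], [0, 2, 3]].
Applying the same elementary operations to the rows and columns of A produces a congruent diagonal matrix with entries -4, 2, 1.
Counting signs: 2 positive, 1 negative.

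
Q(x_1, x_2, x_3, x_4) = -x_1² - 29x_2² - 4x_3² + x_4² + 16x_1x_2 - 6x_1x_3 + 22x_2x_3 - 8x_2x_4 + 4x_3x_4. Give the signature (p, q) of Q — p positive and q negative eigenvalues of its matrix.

(2, 2)

Write A = [[-1, 8, -3, 0], [8, -29, 11, -4], [-3, 11, -4, 2], [0, -4, 2, 1]].
Applying the same elementary operations to the rows and columns of A produces a congruent diagonal matrix with entries -1, 35, 6/35, -1.
Counting signs: 2 positive, 2 negative.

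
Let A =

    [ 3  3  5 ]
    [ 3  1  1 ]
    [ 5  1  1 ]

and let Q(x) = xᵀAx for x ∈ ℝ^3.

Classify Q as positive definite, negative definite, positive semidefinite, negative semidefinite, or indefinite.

Congruent diagonalization of A (simultaneous row and column reduction) yields pivots 3, -2, 2/3.
Counting signs: 2 positive, 1 negative.
Hence Q is indefinite.

indefinite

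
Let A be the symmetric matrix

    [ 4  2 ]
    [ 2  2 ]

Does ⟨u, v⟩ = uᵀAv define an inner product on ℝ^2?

yes

For the 2×2 matrix [[4, 2], [2, 2]]: det = 4·2 − (2)² = 4, trace = 6.
det > 0 so both eigenvalues share the sign of the trace; trace = 6 > 0 ⇒ both positive.
⟨·,·⟩ is an inner product exactly when A is positive definite.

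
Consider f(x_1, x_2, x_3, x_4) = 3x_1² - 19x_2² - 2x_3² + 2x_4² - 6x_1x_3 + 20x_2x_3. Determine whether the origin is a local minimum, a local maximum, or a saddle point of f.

The Hessian at the origin is H = [[6, 0, -6, 0], [0, -38, 20, 0], [-6, 20, -4, 0], [0, 0, 0, 4]].
Congruent diagonalization of H (simultaneous row and column reduction) yields pivots 6, -38, 10/19, 4.
So there are 3 positive, 1 negative pivots.
H is indefinite, so the origin is a saddle point.

saddle point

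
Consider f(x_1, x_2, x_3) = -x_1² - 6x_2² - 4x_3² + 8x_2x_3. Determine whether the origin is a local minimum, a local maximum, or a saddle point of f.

The Hessian at the origin is H = [[-2, 0, 0], [0, -12, 8], [0, 8, -8]].
Row-reducing H symmetrically gives the diagonal entries -2, -12, -8/3.
That gives 3 negative pivots.
H is negative definite, so the origin is a strict local maximum.

local maximum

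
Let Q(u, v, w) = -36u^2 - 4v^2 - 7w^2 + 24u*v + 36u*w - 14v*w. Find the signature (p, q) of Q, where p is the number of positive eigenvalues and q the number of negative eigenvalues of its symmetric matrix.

(1, 2)

The symmetric matrix is A = [[-36, 12, 18], [12, -4, -7], [18, -7, -7]].
By Sylvester's law of inertia any congruent diagonalization of A has 1 positive, 2 negative and 0 zero entries.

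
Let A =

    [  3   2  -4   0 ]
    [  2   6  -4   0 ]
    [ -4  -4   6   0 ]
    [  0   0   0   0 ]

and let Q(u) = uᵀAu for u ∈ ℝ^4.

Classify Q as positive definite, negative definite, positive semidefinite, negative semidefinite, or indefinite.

Row-reducing A symmetrically gives the diagonal entries 3, 14/3, 2/7, 0.
That gives 3 positive, 1 zero pivots.
Hence Q is positive semidefinite.

positive semidefinite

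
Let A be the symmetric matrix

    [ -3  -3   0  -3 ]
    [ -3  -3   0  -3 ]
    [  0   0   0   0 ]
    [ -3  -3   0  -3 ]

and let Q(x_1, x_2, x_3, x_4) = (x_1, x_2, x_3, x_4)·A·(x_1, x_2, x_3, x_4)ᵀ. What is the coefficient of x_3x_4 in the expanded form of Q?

0

The coefficient of x_3x_4 is A[3,4] + A[4,3] = 2·0 = 0.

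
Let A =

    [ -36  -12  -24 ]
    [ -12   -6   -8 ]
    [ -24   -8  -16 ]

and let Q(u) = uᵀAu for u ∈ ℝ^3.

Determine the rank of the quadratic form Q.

2

Congruent diagonalization of A (simultaneous row and column reduction) yields pivots -36, -2, 0.
Counting signs: 2 negative, 1 zero.
The rank is the number of nonzero pivots: 2.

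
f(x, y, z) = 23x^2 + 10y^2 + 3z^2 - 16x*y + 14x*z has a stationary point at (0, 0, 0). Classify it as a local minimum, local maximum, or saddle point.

local minimum

The Hessian at the origin is H = [[46, -16, 14], [-16, 20, 0], [14, 0, 6]].
Symmetric row and column elimination reduces H to a congruent diagonal form with pivots 46, 332/23, 8/83.
Counting signs: 3 positive.
H is positive definite, so the origin is a strict local minimum.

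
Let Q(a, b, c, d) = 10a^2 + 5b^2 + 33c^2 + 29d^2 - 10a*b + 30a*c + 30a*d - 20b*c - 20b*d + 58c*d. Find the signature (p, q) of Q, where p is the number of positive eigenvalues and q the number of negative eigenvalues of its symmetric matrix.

Write A = [[10, -5, 15, 15], [-5, 5, -10, -10], [15, -10, 33, 29], [15, -10, 29, 29]].
Symmetric row and column elimination reduces A to a congruent diagonal form with pivots 10, 5/2, 8, 2.
Counting signs: 4 positive.

(4, 0)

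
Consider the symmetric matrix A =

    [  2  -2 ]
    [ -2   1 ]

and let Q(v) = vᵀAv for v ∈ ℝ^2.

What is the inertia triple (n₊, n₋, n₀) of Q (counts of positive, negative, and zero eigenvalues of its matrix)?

Congruent diagonalization of A (simultaneous row and column reduction) yields pivots 2, -1.
Counting signs: 1 positive, 1 negative.

(1, 1, 0)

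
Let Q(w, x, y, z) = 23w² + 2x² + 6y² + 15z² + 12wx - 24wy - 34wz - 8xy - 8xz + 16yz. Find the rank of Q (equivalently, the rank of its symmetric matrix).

The symmetric matrix is A = [[23, 6, -12, -17], [6, 2, -4, -4], [-12, -4, 6, 8], [-17, -4, 8, 15]].
Row-reducing A symmetrically gives the diagonal entries 23, 10/23, -2, 2.
Counting signs: 3 positive, 1 negative.
The rank is the number of nonzero pivots: 4.

4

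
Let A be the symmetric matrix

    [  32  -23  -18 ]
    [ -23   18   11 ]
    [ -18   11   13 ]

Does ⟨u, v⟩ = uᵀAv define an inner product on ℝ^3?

yes

Congruent diagonalization of A (simultaneous row and column reduction) yields pivots 32, 47/32, 15/47.
Counting signs: 3 positive.
Hence Q is positive definite.
⟨·,·⟩ is an inner product exactly when A is positive definite.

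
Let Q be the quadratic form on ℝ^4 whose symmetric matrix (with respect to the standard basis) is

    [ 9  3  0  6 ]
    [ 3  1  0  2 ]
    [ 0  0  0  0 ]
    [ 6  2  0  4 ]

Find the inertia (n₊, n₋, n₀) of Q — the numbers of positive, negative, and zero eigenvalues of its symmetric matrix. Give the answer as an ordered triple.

Applying the same elementary operations to the rows and columns of A produces a congruent diagonal matrix with entries 9, 0, 0, 0.
So there are 1 positive, 3 zero pivots.

(1, 0, 3)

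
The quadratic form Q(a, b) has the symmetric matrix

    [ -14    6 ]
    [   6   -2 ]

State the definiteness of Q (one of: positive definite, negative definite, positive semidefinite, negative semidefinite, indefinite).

indefinite

Applying the same elementary operations to the rows and columns of A produces a congruent diagonal matrix with entries -14, 4/7.
Counting signs: 1 positive, 1 negative.
Hence Q is indefinite.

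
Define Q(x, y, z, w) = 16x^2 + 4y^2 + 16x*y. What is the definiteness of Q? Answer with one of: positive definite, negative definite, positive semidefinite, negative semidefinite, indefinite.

The symmetric matrix is A = [[16, 8, 0, 0], [8, 4, 0, 0], [0, 0, 0, 0], [0, 0, 0, 0]].
Applying the same elementary operations to the rows and columns of A produces a congruent diagonal matrix with entries 16, 0, 0, 0.
So there are 1 positive, 3 zero pivots.
Hence Q is positive semidefinite.

positive semidefinite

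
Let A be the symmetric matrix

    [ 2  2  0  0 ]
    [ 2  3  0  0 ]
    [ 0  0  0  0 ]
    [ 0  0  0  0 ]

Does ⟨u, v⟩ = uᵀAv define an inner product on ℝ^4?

Row-reducing A symmetrically gives the diagonal entries 2, 1, 0, 0.
So there are 2 positive, 2 zero pivots.
Hence Q is positive semidefinite.
⟨·,·⟩ is an inner product exactly when A is positive definite.

no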